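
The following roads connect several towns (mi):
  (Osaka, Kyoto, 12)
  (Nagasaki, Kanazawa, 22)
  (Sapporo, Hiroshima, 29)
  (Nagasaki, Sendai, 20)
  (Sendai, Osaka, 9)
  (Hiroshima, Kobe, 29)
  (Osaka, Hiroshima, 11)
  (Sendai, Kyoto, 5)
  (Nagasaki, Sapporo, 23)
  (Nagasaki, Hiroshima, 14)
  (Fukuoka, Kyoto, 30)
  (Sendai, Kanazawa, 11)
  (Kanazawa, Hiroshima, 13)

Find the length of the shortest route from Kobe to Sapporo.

Comparing a few candidate routes:
Kobe→Hiroshima→Osaka→Sendai→Nagasaki→Sapporo: 29 + 11 + 9 + 20 + 23 = 92
Kobe→Hiroshima→Nagasaki→Sapporo: 29 + 14 + 23 = 66
Kobe→Hiroshima→Sapporo: 29 + 29 = 58
Kobe→Hiroshima→Osaka→Kyoto→Sendai→Nagasaki→Sapporo: 29 + 11 + 12 + 5 + 20 + 23 = 100
Kobe→Hiroshima→Kanazawa→Nagasaki→Sapporo: 29 + 13 + 22 + 23 = 87
Kobe→Hiroshima→Kanazawa→Sendai→Nagasaki→Sapporo: 29 + 13 + 11 + 20 + 23 = 96
The minimum is 58 mi.

58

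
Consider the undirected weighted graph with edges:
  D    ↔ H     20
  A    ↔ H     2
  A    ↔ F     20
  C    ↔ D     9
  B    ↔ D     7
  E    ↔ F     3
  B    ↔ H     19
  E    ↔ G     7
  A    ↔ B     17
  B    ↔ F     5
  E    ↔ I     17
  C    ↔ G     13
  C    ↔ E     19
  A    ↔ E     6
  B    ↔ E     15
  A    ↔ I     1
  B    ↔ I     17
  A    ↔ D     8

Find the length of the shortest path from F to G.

10

A few of the F→G routes:
F -> B -> E -> G: 5 + 15 + 7 = 27
F -> A -> E -> G: 20 + 6 + 7 = 33
F -> B -> D -> A -> E -> G: 5 + 7 + 8 + 6 + 7 = 33
F -> E -> G: 3 + 7 = 10
The minimum is 10.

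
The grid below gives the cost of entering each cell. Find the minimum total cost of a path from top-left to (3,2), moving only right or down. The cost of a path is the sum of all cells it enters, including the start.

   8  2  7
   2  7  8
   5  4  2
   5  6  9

30

Path [0,0] → [1,0] → [2,0] → [2,1] → [2,2] → [3,2]: 8 + 2 + 5 + 4 + 2 + 9 = 30.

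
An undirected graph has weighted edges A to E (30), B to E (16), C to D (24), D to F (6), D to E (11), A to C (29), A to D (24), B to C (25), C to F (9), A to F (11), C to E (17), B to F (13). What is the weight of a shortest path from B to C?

Comparing a few candidate routes:
B→C: 25
B→F→C: 13 + 9 = 22
B→E→C: 16 + 17 = 33
Shortest: 22.

22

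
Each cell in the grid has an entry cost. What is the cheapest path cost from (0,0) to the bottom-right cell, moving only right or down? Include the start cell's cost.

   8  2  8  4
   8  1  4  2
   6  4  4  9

Path [0,0] -> [0,1] -> [1,1] -> [1,2] -> [1,3] -> [2,3]: 8 + 2 + 1 + 4 + 2 + 9 = 26.

26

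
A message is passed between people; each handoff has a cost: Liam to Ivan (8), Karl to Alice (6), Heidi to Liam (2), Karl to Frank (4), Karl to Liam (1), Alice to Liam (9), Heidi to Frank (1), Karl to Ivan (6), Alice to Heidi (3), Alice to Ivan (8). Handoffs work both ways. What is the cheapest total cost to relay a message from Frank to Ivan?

A few of the Frank→Ivan routes:
Frank→Karl→Liam→Ivan: 4 + 1 + 8 = 13
Frank→Heidi→Liam→Karl→Ivan: 1 + 2 + 1 + 6 = 10
Frank→Heidi→Liam→Ivan: 1 + 2 + 8 = 11
Frank→Karl→Ivan: 4 + 6 = 10
Frank→Heidi→Alice→Ivan: 1 + 3 + 8 = 12
Shortest: 10.

10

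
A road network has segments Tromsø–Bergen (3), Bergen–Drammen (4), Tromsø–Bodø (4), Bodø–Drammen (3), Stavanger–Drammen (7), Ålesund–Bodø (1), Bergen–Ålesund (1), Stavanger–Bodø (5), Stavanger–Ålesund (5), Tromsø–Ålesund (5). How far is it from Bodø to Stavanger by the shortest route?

5

Some routes from Bodø to Stavanger:
Bodø-Ålesund-Stavanger: 1 + 5 = 6
Bodø-Drammen-Stavanger: 3 + 7 = 10
Bodø-Tromsø-Bergen-Ålesund-Stavanger: 4 + 3 + 1 + 5 = 13
Bodø-Stavanger: 5
Best route has total 5 mi.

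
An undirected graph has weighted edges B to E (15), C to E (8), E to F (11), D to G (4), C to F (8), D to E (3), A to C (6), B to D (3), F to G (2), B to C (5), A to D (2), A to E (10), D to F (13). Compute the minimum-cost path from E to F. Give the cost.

9

A few of the E→F routes:
E - C - F: 8 + 8 = 16
E - F: 11
E - D - G - F: 3 + 4 + 2 = 9
The minimum is 9.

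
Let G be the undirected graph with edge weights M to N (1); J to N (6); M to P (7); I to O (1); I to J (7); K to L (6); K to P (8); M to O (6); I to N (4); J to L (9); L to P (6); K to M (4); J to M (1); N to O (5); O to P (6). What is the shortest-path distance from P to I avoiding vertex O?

12

A few of the P→I routes:
P-M-J-N-I: 7 + 1 + 6 + 4 = 18
P-K-M-N-I: 8 + 4 + 1 + 4 = 17
P-M-N-I: 7 + 1 + 4 = 12
P-M-J-I: 7 + 1 + 7 = 15
Shortest: 12.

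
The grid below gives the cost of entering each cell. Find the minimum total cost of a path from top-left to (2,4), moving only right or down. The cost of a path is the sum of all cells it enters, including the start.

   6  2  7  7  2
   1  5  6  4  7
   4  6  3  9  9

38

Best path: (0,0) → (1,0) → (1,1) → (1,2) → (1,3) → (1,4) → (2,4)
Cost: 6 + 1 + 5 + 6 + 4 + 7 + 9 = 38
(Top row then right column would cost 40.)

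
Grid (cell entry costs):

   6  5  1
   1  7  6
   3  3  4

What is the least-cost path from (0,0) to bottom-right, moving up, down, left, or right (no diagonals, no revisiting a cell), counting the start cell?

Path (0,0) (1,0) (2,0) (2,1) (2,2): 6 + 1 + 3 + 3 + 4 = 17.

17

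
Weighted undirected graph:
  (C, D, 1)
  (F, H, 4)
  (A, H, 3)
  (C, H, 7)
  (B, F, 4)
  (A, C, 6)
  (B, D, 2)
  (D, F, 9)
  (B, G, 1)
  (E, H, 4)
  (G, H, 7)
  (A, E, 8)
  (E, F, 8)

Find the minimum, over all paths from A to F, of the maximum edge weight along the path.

4

A few of the A→F routes:
A -> C -> H -> G -> B -> F: max(6, 7, 7, 1, 4) = 7
A -> H -> F: max(3, 4) = 4
A -> H -> G -> B -> F: max(3, 7, 1, 4) = 7
A -> C -> D -> B -> G -> H -> F: max(6, 1, 2, 1, 7, 4) = 7
A -> H -> C -> D -> B -> F: max(3, 7, 1, 2, 4) = 7
A -> C -> D -> B -> F: max(6, 1, 2, 4) = 6
Smallest bottleneck: 4.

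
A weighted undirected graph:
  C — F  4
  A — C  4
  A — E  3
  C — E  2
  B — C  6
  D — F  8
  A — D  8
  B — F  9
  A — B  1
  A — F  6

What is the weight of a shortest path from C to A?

4

Some routes from C to A:
C → F → D → A: 4 + 8 + 8 = 20
C → F → A: 4 + 6 = 10
C → A: 4
C → B → A: 6 + 1 = 7
C → E → A: 2 + 3 = 5
C → F → B → A: 4 + 9 + 1 = 14
The minimum is 4.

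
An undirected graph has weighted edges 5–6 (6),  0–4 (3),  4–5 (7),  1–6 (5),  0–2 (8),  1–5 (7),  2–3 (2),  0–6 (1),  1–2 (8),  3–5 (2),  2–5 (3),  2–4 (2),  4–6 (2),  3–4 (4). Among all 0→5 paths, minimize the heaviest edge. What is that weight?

Comparing a few candidate routes:
0 → 4 → 2 → 3 → 5: max(3, 2, 2, 2) = 3
0 → 6 → 4 → 2 → 5: max(1, 2, 2, 3) = 3
0 → 4 → 2 → 5: max(3, 2, 3) = 3
0 → 6 → 4 → 2 → 3 → 5: max(1, 2, 2, 2, 2) = 2
The minimum achievable maximum is 2.

2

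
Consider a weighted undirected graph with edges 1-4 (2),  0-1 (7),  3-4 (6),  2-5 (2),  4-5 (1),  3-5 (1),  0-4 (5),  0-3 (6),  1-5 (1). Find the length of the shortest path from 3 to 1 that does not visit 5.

Routes from 3 to 1 avoiding 5:
3 - 0 - 4 - 1: 6 + 5 + 2 = 13
3 - 4 - 1: 6 + 2 = 8
3 - 0 - 1: 6 + 7 = 13
3 - 4 - 0 - 1: 6 + 5 + 7 = 18
Shortest: 8.

8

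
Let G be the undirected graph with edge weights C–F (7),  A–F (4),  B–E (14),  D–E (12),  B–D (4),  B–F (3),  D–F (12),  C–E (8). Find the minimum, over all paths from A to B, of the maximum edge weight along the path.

A few of the A→B routes:
A→F→D→B: max(4, 12, 4) = 12
A→F→B: max(4, 3) = 4
A→F→C→E→D→B: max(4, 7, 8, 12, 4) = 12
Smallest bottleneck: 4.

4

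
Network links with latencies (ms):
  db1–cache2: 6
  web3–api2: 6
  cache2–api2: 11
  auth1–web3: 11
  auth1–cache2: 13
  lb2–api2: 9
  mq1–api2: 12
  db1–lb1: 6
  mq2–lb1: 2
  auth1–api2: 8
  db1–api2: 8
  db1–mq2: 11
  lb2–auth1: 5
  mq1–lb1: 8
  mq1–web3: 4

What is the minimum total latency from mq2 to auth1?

Some routes from mq2 to auth1:
mq2→lb1→db1→api2→auth1: 2 + 6 + 8 + 8 = 24
mq2→lb1→db1→cache2→auth1: 2 + 6 + 6 + 13 = 27
mq2→lb1→mq1→web3→auth1: 2 + 8 + 4 + 11 = 25
mq2→db1→api2→auth1: 11 + 8 + 8 = 27
The minimum is 24 ms.

24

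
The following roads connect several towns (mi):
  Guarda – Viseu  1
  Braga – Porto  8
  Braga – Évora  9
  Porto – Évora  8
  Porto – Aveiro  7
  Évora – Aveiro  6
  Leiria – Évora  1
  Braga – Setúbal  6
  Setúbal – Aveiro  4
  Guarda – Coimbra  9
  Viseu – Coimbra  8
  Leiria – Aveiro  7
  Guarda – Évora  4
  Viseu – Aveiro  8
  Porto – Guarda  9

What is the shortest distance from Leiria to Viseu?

A few of the Leiria→Viseu routes:
Leiria - Aveiro - Viseu: 7 + 8 = 15
Leiria - Aveiro - Évora - Guarda - Viseu: 7 + 6 + 4 + 1 = 18
Leiria - Évora - Porto - Guarda - Viseu: 1 + 8 + 9 + 1 = 19
Leiria - Évora - Aveiro - Viseu: 1 + 6 + 8 = 15
Leiria - Évora - Guarda - Viseu: 1 + 4 + 1 = 6
The minimum is 6 mi.

6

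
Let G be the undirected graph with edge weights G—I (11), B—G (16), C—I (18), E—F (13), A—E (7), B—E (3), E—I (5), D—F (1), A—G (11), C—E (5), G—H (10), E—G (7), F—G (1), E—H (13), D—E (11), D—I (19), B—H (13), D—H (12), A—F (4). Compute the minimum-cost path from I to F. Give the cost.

12

Comparing a few candidate routes:
I-E-A-F: 5 + 7 + 4 = 16
I-G-F: 11 + 1 = 12
I-E-G-F: 5 + 7 + 1 = 13
I-E-F: 5 + 13 = 18
I-E-D-F: 5 + 11 + 1 = 17
The minimum is 12.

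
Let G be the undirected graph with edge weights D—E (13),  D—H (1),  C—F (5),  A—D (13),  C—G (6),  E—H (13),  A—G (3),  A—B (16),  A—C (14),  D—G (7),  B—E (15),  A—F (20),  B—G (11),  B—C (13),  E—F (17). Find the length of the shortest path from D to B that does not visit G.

28

Checking several routes:
D-E-B: 13 + 15 = 28
D-A-C-B: 13 + 14 + 13 = 40
D-A-B: 13 + 16 = 29
D-E-F-C-B: 13 + 17 + 5 + 13 = 48
D-H-E-B: 1 + 13 + 15 = 29
The minimum is 28.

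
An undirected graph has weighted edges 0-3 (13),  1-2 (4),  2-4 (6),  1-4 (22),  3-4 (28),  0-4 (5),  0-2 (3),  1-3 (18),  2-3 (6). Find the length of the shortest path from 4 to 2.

6

A few of the 4→2 routes:
4 -> 0 -> 2: 5 + 3 = 8
4 -> 2: 6
4 -> 3 -> 2: 28 + 6 = 34
4 -> 1 -> 2: 22 + 4 = 26
4 -> 0 -> 3 -> 2: 5 + 13 + 6 = 24
Shortest: 6.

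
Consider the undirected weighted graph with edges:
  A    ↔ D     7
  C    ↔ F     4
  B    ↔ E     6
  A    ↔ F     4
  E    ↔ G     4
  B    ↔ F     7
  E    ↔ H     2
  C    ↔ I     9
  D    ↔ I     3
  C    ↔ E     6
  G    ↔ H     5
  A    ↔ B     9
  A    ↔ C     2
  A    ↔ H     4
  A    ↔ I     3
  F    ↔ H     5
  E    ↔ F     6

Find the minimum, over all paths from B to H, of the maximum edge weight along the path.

Checking several routes:
B -> E -> F -> C -> A -> H: max(6, 6, 4, 2, 4) = 6
B -> E -> F -> H: max(6, 6, 5) = 6
B -> E -> H: max(6, 2) = 6
B -> E -> F -> A -> H: max(6, 6, 4, 4) = 6
The minimum achievable maximum is 6.

6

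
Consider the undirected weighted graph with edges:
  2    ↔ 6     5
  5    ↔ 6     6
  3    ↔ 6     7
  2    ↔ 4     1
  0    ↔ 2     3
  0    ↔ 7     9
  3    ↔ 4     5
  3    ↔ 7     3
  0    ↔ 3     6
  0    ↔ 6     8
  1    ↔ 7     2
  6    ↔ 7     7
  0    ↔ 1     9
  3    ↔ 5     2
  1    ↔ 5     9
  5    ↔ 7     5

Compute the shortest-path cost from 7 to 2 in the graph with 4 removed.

A few of the 7→2 routes:
7 → 3 → 0 → 2: 3 + 6 + 3 = 12
7 → 3 → 6 → 2: 3 + 7 + 5 = 15
7 → 1 → 0 → 2: 2 + 9 + 3 = 14
7 → 0 → 2: 9 + 3 = 12
7 → 6 → 2: 7 + 5 = 12
Shortest: 12.

12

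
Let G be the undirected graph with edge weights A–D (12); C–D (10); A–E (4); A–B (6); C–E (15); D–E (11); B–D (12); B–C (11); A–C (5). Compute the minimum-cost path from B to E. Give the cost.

Comparing a few candidate routes:
B -> D -> E: 12 + 11 = 23
B -> C -> A -> E: 11 + 5 + 4 = 20
B -> C -> E: 11 + 15 = 26
B -> A -> C -> E: 6 + 5 + 15 = 26
B -> A -> E: 6 + 4 = 10
Best route has total 10.

10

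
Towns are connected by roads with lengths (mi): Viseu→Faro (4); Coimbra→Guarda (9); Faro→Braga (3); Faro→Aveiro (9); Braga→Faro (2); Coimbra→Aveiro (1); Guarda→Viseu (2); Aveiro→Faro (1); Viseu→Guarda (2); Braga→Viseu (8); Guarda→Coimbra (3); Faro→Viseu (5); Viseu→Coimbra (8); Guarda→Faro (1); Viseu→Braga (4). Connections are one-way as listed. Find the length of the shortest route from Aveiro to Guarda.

Candidate routes:
Aveiro→Faro→Braga→Viseu→Guarda: 1 + 3 + 8 + 2 = 14
Aveiro→Faro→Viseu→Guarda: 1 + 5 + 2 = 8
Aveiro→Faro→Viseu→Coimbra→Guarda: 1 + 5 + 8 + 9 = 23
Aveiro→Faro→Braga→Viseu→Coimbra→Guarda: 1 + 3 + 8 + 8 + 9 = 29
Best route has total 8 mi.

8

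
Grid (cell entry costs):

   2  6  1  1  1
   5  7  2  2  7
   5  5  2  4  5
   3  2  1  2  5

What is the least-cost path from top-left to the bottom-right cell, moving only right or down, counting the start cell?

21

Take [0,0] -> [0,1] -> [0,2] -> [1,2] -> [2,2] -> [3,2] -> [3,3] -> [3,4] for a total of 2 + 6 + 1 + 2 + 2 + 1 + 2 + 5 = 21.
For comparison, the top-then-right route costs 28.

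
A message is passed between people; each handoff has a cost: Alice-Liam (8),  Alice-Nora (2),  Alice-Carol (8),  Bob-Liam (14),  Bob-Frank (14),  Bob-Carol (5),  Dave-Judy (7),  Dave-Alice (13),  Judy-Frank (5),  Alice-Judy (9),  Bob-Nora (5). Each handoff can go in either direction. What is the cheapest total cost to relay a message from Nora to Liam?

Checking several routes:
Nora → Bob → Carol → Alice → Liam: 5 + 5 + 8 + 8 = 26
Nora → Bob → Frank → Judy → Alice → Liam: 5 + 14 + 5 + 9 + 8 = 41
Nora → Alice → Carol → Bob → Liam: 2 + 8 + 5 + 14 = 29
Nora → Alice → Judy → Frank → Bob → Liam: 2 + 9 + 5 + 14 + 14 = 44
Nora → Bob → Liam: 5 + 14 = 19
Nora → Alice → Liam: 2 + 8 = 10
Shortest: 10.

10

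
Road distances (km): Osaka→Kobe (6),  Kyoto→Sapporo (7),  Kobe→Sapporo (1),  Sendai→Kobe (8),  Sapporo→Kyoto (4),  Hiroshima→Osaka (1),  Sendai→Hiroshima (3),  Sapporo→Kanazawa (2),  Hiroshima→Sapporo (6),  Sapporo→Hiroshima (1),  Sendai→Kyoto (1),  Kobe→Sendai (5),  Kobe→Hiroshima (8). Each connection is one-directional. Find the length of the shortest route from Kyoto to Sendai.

Candidate routes:
Kyoto → Sapporo → Hiroshima → Osaka → Kobe → Sendai: 7 + 1 + 1 + 6 + 5 = 20
Shortest: 20 km.

20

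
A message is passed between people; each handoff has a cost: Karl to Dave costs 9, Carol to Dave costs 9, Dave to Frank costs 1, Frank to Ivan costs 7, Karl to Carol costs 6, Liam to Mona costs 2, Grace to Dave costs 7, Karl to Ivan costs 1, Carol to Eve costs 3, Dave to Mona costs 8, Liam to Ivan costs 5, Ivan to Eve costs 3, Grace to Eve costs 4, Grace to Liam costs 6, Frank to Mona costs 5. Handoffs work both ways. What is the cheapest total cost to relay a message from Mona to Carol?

13

A few of the Mona→Carol routes:
Mona-Dave-Carol: 8 + 9 = 17
Mona-Liam-Ivan-Eve-Carol: 2 + 5 + 3 + 3 = 13
Mona-Liam-Ivan-Karl-Carol: 2 + 5 + 1 + 6 = 14
Mona-Frank-Dave-Carol: 5 + 1 + 9 = 15
Mona-Liam-Grace-Eve-Carol: 2 + 6 + 4 + 3 = 15
The minimum is 13.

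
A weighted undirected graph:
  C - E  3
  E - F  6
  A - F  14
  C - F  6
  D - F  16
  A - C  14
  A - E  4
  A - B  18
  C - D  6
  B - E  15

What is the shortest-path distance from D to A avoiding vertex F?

13

Candidate routes:
D - C - A: 6 + 14 = 20
D - C - E - B - A: 6 + 3 + 15 + 18 = 42
D - C - E - A: 6 + 3 + 4 = 13
Shortest: 13.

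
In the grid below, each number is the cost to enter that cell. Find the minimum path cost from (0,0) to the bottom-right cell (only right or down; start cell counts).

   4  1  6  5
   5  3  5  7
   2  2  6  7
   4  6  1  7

Path [0,0] → [0,1] → [1,1] → [2,1] → [2,2] → [3,2] → [3,3]: 4 + 1 + 3 + 2 + 6 + 1 + 7 = 24.

24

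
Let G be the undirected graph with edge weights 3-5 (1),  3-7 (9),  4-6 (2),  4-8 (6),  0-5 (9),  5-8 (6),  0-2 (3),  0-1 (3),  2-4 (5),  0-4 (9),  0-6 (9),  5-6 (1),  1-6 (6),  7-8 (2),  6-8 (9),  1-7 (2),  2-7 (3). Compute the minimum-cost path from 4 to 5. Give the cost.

3

Checking several routes:
4 → 8 → 6 → 5: 6 + 9 + 1 = 16
4 → 8 → 5: 6 + 6 = 12
4 → 6 → 5: 2 + 1 = 3
4 → 2 → 7 → 8 → 5: 5 + 3 + 2 + 6 = 16
The minimum is 3.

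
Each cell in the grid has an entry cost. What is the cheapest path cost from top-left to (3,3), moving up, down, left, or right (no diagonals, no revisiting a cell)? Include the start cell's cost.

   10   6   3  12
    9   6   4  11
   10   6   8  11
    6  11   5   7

One optimal route is (0,0) → (0,1) → (0,2) → (1,2) → (2,2) → (3,2) → (3,3).
Its cost is 10 + 6 + 3 + 4 + 8 + 5 + 7 = 43.

43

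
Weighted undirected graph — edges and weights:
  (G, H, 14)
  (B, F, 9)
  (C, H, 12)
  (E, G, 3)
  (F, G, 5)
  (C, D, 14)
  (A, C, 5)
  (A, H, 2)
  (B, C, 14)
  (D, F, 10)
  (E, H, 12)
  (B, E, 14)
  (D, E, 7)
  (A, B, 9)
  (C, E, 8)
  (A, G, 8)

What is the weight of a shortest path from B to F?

A few of the B→F routes:
B-F: 9
B-A-H-G-F: 9 + 2 + 14 + 5 = 30
B-A-G-F: 9 + 8 + 5 = 22
B-E-G-F: 14 + 3 + 5 = 22
Shortest: 9.

9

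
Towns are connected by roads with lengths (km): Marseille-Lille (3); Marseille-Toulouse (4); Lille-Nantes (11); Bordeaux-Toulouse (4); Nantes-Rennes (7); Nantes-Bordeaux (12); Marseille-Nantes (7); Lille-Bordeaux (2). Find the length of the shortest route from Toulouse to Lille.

Checking several routes:
Toulouse -> Bordeaux -> Lille: 4 + 2 = 6
Toulouse -> Marseille -> Nantes -> Bordeaux -> Lille: 4 + 7 + 12 + 2 = 25
Toulouse -> Marseille -> Nantes -> Lille: 4 + 7 + 11 = 22
Toulouse -> Marseille -> Lille: 4 + 3 = 7
Toulouse -> Bordeaux -> Nantes -> Marseille -> Lille: 4 + 12 + 7 + 3 = 26
The minimum is 6 km.

6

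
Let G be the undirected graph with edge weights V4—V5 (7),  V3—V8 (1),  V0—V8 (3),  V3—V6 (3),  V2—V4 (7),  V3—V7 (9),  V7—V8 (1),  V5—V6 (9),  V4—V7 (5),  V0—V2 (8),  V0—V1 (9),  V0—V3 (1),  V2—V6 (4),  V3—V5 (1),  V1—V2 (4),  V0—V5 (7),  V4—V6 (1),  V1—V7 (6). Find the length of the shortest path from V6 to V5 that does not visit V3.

Some routes from V6 to V5 avoiding V3:
V6 → V4 → V5: 1 + 7 = 8
V6 → V2 → V0 → V5: 4 + 8 + 7 = 19
V6 → V5: 9
V6 → V4 → V2 → V0 → V5: 1 + 7 + 8 + 7 = 23
V6 → V2 → V4 → V5: 4 + 7 + 7 = 18
V6 → V4 → V7 → V8 → V0 → V5: 1 + 5 + 1 + 3 + 7 = 17
Shortest: 8.

8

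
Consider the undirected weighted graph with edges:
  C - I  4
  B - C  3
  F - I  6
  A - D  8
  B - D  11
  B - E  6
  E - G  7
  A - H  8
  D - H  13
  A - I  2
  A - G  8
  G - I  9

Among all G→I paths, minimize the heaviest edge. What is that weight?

Some routes from G to I:
G → E → B → C → I: max(7, 6, 3, 4) = 7
G → I: max(9) = 9
G → A → I: max(8, 2) = 8
Best route has worst link 7.

7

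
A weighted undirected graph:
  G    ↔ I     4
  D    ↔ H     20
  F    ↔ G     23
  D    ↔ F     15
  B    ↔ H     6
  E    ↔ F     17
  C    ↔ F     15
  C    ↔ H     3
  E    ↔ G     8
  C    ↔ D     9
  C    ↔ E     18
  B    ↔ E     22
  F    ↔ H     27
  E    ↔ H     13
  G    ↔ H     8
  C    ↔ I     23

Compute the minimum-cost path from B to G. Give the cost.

14

Checking several routes:
B-E-G: 22 + 8 = 30
B-H-G: 6 + 8 = 14
B-H-E-G: 6 + 13 + 8 = 27
Best route has total 14.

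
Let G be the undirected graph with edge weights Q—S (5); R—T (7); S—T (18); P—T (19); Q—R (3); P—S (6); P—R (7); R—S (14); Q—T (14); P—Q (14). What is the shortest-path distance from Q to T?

10

Some routes from Q to T:
Q-T: 14
Q-S-T: 5 + 18 = 23
Q-S-R-T: 5 + 14 + 7 = 26
Q-P-R-T: 14 + 7 + 7 = 28
Q-S-P-R-T: 5 + 6 + 7 + 7 = 25
Q-R-T: 3 + 7 = 10
Best route has total 10.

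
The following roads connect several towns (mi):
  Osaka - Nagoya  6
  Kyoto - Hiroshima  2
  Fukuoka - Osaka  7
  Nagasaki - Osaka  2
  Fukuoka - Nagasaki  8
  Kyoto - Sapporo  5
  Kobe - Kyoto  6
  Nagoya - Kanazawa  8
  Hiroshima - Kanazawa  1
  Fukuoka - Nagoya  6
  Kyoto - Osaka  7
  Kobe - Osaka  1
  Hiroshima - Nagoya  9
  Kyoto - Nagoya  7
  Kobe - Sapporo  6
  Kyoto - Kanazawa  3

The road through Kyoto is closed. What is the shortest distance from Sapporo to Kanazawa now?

Comparing a few candidate routes:
Sapporo -> Kobe -> Osaka -> Nagoya -> Kanazawa: 6 + 1 + 6 + 8 = 21
Sapporo -> Kobe -> Osaka -> Nagoya -> Hiroshima -> Kanazawa: 6 + 1 + 6 + 9 + 1 = 23
Sapporo -> Kobe -> Osaka -> Fukuoka -> Nagoya -> Kanazawa: 6 + 1 + 7 + 6 + 8 = 28
Sapporo -> Kobe -> Osaka -> Fukuoka -> Nagoya -> Hiroshima -> Kanazawa: 6 + 1 + 7 + 6 + 9 + 1 = 30
Best route has total 21 mi.

21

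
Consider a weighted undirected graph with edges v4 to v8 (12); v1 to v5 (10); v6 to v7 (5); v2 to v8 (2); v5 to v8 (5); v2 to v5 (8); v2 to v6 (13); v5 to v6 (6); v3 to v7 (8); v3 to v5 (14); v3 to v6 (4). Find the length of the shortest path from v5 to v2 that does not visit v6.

7

Candidate routes:
v5 → v2: 8
v5 → v8 → v2: 5 + 2 = 7
Shortest: 7.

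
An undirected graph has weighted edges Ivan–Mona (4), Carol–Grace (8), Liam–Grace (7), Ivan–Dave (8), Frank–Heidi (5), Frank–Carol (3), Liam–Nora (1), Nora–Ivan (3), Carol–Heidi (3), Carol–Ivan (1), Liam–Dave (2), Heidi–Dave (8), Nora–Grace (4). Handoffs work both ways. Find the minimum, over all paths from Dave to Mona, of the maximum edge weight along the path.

Comparing a few candidate routes:
Dave → Liam → Nora → Grace → Carol → Ivan → Mona: max(2, 1, 4, 8, 1, 4) = 8
Dave → Liam → Nora → Ivan → Mona: max(2, 1, 3, 4) = 4
Dave → Liam → Grace → Nora → Ivan → Mona: max(2, 7, 4, 3, 4) = 7
The minimum achievable maximum is 4.

4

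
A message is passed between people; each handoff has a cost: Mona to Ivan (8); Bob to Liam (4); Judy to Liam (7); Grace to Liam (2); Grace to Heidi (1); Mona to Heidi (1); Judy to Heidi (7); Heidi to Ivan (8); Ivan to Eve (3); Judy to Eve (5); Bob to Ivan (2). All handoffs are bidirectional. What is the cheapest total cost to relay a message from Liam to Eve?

9

Checking several routes:
Liam -> Bob -> Ivan -> Eve: 4 + 2 + 3 = 9
Liam -> Judy -> Eve: 7 + 5 = 12
Liam -> Grace -> Heidi -> Mona -> Ivan -> Eve: 2 + 1 + 1 + 8 + 3 = 15
Liam -> Grace -> Heidi -> Ivan -> Eve: 2 + 1 + 8 + 3 = 14
Shortest: 9.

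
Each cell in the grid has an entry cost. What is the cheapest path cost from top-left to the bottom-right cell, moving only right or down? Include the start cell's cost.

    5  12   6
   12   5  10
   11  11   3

One optimal route is (0,0) → (0,1) → (1,1) → (1,2) → (2,2).
Its cost is 5 + 12 + 5 + 10 + 3 = 35.

35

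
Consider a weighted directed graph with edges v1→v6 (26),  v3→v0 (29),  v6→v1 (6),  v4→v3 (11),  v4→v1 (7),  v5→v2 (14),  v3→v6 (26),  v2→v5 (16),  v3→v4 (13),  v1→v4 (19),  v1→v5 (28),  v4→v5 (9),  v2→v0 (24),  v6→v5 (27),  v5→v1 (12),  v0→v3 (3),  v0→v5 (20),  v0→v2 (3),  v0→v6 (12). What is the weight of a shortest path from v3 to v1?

20

Comparing a few candidate routes:
v3-v4-v1: 13 + 7 = 20
v3-v0-v2-v5-v1: 29 + 3 + 16 + 12 = 60
v3-v0-v6-v1: 29 + 12 + 6 = 47
v3-v4-v5-v1: 13 + 9 + 12 = 34
v3-v0-v5-v1: 29 + 20 + 12 = 61
v3-v6-v1: 26 + 6 = 32
Shortest: 20.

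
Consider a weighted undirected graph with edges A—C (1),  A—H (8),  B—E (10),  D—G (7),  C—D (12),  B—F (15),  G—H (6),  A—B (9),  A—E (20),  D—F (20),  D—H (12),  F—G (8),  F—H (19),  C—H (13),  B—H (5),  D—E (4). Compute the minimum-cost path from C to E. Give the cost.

Some routes from C to E:
C -> A -> H -> B -> E: 1 + 8 + 5 + 10 = 24
C -> A -> E: 1 + 20 = 21
C -> A -> H -> D -> E: 1 + 8 + 12 + 4 = 25
C -> A -> B -> E: 1 + 9 + 10 = 20
C -> D -> E: 12 + 4 = 16
The minimum is 16.

16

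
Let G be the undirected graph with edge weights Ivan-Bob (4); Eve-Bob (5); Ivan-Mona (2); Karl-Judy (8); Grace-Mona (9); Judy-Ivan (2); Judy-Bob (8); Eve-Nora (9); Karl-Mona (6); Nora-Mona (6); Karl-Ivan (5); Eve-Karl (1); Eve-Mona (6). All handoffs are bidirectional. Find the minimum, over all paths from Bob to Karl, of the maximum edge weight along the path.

5

Checking several routes:
Bob → Ivan → Mona → Karl: max(4, 2, 6) = 6
Bob → Eve → Mona → Ivan → Karl: max(5, 6, 2, 5) = 6
Bob → Eve → Karl: max(5, 1) = 5
Bob → Eve → Mona → Karl: max(5, 6, 6) = 6
Bob → Ivan → Karl: max(4, 5) = 5
Best route has worst link 5.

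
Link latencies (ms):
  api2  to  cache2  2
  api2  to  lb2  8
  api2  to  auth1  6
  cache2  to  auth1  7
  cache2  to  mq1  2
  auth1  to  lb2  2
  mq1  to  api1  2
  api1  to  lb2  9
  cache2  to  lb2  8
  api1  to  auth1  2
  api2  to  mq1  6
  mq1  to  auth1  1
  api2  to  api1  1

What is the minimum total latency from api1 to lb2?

4

Checking several routes:
api1→mq1→auth1→lb2: 2 + 1 + 2 = 5
api1→api2→cache2→mq1→auth1→lb2: 1 + 2 + 2 + 1 + 2 = 8
api1→auth1→lb2: 2 + 2 = 4
api1→lb2: 9
api1→api2→auth1→lb2: 1 + 6 + 2 = 9
api1→api2→lb2: 1 + 8 = 9
Shortest: 4 ms.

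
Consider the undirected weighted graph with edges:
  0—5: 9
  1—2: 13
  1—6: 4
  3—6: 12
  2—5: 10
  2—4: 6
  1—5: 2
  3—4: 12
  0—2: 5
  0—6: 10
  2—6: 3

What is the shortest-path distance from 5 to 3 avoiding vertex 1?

25

Some routes from 5 to 3 avoiding 1:
5 → 0 → 2 → 6 → 3: 9 + 5 + 3 + 12 = 29
5 → 0 → 2 → 4 → 3: 9 + 5 + 6 + 12 = 32
5 → 2 → 4 → 3: 10 + 6 + 12 = 28
5 → 2 → 6 → 3: 10 + 3 + 12 = 25
5 → 0 → 6 → 3: 9 + 10 + 12 = 31
The minimum is 25.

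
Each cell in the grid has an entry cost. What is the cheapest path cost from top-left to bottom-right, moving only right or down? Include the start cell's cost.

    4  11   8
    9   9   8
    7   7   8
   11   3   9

39

One optimal route is (0,0) → (1,0) → (2,0) → (2,1) → (3,1) → (3,2).
Its cost is 4 + 9 + 7 + 7 + 3 + 9 = 39.
(Top row then right column would cost 48.)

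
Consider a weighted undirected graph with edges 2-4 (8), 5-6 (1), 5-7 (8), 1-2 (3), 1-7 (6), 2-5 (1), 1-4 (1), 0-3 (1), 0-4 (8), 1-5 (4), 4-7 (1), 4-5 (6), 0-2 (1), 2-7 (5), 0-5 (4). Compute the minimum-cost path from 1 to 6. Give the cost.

A few of the 1→6 routes:
1 -> 4 -> 7 -> 2 -> 5 -> 6: 1 + 1 + 5 + 1 + 1 = 9
1 -> 5 -> 6: 4 + 1 = 5
1 -> 4 -> 5 -> 6: 1 + 6 + 1 = 8
1 -> 2 -> 5 -> 6: 3 + 1 + 1 = 5
Best route has total 5.

5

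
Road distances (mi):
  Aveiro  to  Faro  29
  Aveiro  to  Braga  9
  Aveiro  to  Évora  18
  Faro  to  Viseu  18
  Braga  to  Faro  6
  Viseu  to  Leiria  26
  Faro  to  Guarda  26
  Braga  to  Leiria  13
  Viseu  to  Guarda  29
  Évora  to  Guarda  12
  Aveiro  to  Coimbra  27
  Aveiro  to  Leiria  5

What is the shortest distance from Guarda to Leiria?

Comparing a few candidate routes:
Guarda-Faro-Braga-Leiria: 26 + 6 + 13 = 45
Guarda-Évora-Aveiro-Braga-Leiria: 12 + 18 + 9 + 13 = 52
Guarda-Évora-Aveiro-Leiria: 12 + 18 + 5 = 35
Guarda-Faro-Braga-Aveiro-Leiria: 26 + 6 + 9 + 5 = 46
The minimum is 35 mi.

35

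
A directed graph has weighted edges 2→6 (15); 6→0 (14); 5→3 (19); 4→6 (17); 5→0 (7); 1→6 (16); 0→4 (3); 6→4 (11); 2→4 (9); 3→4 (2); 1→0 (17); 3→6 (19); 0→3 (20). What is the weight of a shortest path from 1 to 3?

Candidate routes:
1 - 6 - 0 - 3: 16 + 14 + 20 = 50
1 - 0 - 3: 17 + 20 = 37
The minimum is 37.

37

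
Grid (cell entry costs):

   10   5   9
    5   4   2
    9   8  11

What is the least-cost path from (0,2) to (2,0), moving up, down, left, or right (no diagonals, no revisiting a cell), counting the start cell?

Cheapest: [0,2] → [1,2] → [1,1] → [1,0] → [2,0]
  9 + 2 + 4 + 5 + 9 = 29

29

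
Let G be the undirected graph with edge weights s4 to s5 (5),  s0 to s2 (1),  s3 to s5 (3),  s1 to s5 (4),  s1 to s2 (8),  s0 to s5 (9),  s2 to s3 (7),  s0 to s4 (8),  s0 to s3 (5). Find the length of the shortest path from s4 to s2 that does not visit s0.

Candidate routes:
s4 - s5 - s1 - s2: 5 + 4 + 8 = 17
s4 - s5 - s3 - s2: 5 + 3 + 7 = 15
The minimum is 15.

15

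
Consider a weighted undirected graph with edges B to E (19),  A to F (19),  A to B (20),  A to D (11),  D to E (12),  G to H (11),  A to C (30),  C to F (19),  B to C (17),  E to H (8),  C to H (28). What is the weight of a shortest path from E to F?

A few of the E→F routes:
E-D-A-F: 12 + 11 + 19 = 42
E-H-C-F: 8 + 28 + 19 = 55
E-D-A-C-F: 12 + 11 + 30 + 19 = 72
E-B-C-F: 19 + 17 + 19 = 55
E-B-A-F: 19 + 20 + 19 = 58
The minimum is 42.

42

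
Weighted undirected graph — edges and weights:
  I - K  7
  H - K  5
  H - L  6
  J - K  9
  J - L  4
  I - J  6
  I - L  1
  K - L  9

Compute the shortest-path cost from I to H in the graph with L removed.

12

Candidate routes:
I-K-H: 7 + 5 = 12
I-J-K-H: 6 + 9 + 5 = 20
Best route has total 12.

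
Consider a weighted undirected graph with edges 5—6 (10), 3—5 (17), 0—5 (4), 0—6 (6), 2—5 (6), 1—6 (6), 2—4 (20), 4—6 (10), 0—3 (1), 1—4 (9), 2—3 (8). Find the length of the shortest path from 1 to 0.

12

Checking several routes:
1-4-6-0: 9 + 10 + 6 = 25
1-6-5-0: 6 + 10 + 4 = 20
1-6-0: 6 + 6 = 12
The minimum is 12.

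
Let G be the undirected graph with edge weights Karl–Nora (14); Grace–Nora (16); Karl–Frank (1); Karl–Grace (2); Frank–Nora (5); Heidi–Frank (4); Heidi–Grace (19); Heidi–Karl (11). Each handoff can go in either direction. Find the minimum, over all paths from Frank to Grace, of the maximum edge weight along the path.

2

Some routes from Frank to Grace:
Frank -> Karl -> Grace: max(1, 2) = 2
Frank -> Heidi -> Karl -> Grace: max(4, 11, 2) = 11
Frank -> Nora -> Karl -> Grace: max(5, 14, 2) = 14
Frank -> Karl -> Nora -> Grace: max(1, 14, 16) = 16
Frank -> Nora -> Grace: max(5, 16) = 16
Frank -> Heidi -> Karl -> Nora -> Grace: max(4, 11, 14, 16) = 16
Best route has worst link 2.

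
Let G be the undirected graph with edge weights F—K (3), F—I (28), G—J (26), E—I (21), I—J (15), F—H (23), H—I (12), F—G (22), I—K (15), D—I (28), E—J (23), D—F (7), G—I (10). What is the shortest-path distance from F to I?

18

A few of the F→I routes:
F -> I: 28
F -> K -> I: 3 + 15 = 18
F -> G -> I: 22 + 10 = 32
Shortest: 18.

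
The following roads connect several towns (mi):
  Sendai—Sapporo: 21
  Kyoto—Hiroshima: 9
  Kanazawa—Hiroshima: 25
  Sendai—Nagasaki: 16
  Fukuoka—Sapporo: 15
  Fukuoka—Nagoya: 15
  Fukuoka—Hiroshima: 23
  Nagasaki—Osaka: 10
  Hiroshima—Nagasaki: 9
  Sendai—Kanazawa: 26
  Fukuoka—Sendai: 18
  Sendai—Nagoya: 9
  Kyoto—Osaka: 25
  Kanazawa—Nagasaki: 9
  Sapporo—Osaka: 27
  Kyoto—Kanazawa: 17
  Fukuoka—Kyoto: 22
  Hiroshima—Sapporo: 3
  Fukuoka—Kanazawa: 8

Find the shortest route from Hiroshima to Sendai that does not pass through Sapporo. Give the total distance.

Some routes from Hiroshima to Sendai avoiding Sapporo:
Hiroshima -> Kyoto -> Fukuoka -> Sendai: 9 + 22 + 18 = 49
Hiroshima -> Nagasaki -> Kanazawa -> Fukuoka -> Sendai: 9 + 9 + 8 + 18 = 44
Hiroshima -> Fukuoka -> Nagoya -> Sendai: 23 + 15 + 9 = 47
Hiroshima -> Nagasaki -> Kanazawa -> Sendai: 9 + 9 + 26 = 44
Hiroshima -> Nagasaki -> Sendai: 9 + 16 = 25
Hiroshima -> Fukuoka -> Sendai: 23 + 18 = 41
Best route has total 25 mi.

25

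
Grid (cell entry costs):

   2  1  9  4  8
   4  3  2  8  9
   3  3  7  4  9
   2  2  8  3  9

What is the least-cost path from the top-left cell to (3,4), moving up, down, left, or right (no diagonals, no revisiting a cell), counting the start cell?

31

Path (0,0) -> (0,1) -> (1,1) -> (1,2) -> (2,2) -> (2,3) -> (3,3) -> (3,4): 2 + 1 + 3 + 2 + 7 + 4 + 3 + 9 = 31.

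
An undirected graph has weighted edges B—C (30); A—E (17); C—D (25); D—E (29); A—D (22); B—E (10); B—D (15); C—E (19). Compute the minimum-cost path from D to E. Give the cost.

25

Checking several routes:
D→E: 29
D→B→E: 15 + 10 = 25
D→A→E: 22 + 17 = 39
D→B→C→E: 15 + 30 + 19 = 64
D→C→E: 25 + 19 = 44
The minimum is 25.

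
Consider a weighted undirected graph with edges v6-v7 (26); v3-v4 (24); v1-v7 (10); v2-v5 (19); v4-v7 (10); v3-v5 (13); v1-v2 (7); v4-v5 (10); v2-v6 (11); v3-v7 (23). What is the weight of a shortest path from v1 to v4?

Some routes from v1 to v4:
v1 → v7 → v4: 10 + 10 = 20
v1 → v2 → v6 → v7 → v4: 7 + 11 + 26 + 10 = 54
v1 → v2 → v5 → v4: 7 + 19 + 10 = 36
v1 → v7 → v3 → v5 → v4: 10 + 23 + 13 + 10 = 56
v1 → v2 → v5 → v3 → v4: 7 + 19 + 13 + 24 = 63
v1 → v7 → v3 → v4: 10 + 23 + 24 = 57
The minimum is 20.

20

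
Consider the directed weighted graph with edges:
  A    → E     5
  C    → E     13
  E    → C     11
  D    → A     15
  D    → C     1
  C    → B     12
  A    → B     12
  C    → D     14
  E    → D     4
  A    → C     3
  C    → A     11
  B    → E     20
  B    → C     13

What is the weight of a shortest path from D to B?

Some routes from D to B:
D -> C -> A -> B: 1 + 11 + 12 = 24
D -> C -> B: 1 + 12 = 13
D -> A -> B: 15 + 12 = 27
Best route has total 13.

13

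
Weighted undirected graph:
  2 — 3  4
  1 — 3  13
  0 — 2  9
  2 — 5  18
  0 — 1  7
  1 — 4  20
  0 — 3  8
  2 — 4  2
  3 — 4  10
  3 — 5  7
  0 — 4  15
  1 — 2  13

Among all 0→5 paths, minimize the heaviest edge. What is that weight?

A few of the 0→5 routes:
0→2→3→5: max(9, 4, 7) = 9
0→1→2→3→5: max(7, 13, 4, 7) = 13
0→1→2→4→3→5: max(7, 13, 2, 10, 7) = 13
0→1→3→5: max(7, 13, 7) = 13
0→2→4→3→5: max(9, 2, 10, 7) = 10
0→3→5: max(8, 7) = 8
Best route has worst link 8.

8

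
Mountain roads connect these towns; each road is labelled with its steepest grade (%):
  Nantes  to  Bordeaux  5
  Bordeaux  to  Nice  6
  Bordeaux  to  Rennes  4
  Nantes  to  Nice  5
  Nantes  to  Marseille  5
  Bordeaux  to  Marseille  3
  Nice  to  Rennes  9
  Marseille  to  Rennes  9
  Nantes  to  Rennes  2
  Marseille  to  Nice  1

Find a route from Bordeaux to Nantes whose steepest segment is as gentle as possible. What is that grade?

4

A few of the Bordeaux→Nantes routes:
Bordeaux-Rennes-Nantes: max(4, 2) = 4
Bordeaux-Marseille-Nice-Nantes: max(3, 1, 5) = 5
Bordeaux-Marseille-Nantes: max(3, 5) = 5
Best route has worst link 4%.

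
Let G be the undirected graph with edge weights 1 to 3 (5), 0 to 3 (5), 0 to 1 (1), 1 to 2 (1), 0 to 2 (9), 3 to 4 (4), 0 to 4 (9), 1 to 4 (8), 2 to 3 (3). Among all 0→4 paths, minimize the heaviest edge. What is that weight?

4

A few of the 0→4 routes:
0 - 1 - 3 - 4: max(1, 5, 4) = 5
0 - 3 - 4: max(5, 4) = 5
0 - 1 - 4: max(1, 8) = 8
0 - 1 - 2 - 3 - 4: max(1, 1, 3, 4) = 4
The minimum achievable maximum is 4.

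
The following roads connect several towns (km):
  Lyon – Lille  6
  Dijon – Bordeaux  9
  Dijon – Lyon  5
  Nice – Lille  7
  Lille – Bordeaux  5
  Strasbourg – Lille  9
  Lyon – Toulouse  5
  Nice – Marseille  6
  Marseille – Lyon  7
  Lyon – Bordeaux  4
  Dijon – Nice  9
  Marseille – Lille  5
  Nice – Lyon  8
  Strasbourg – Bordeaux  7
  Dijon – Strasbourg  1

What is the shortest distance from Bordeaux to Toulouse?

9

Checking several routes:
Bordeaux -> Lille -> Nice -> Lyon -> Toulouse: 5 + 7 + 8 + 5 = 25
Bordeaux -> Dijon -> Lyon -> Toulouse: 9 + 5 + 5 = 19
Bordeaux -> Lille -> Marseille -> Lyon -> Toulouse: 5 + 5 + 7 + 5 = 22
Bordeaux -> Strasbourg -> Dijon -> Lyon -> Toulouse: 7 + 1 + 5 + 5 = 18
Bordeaux -> Lille -> Lyon -> Toulouse: 5 + 6 + 5 = 16
Bordeaux -> Lyon -> Toulouse: 4 + 5 = 9
Shortest: 9 km.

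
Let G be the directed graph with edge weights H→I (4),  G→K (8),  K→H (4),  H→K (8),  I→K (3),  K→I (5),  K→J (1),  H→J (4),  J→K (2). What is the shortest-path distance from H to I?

Paths from H to I:
H-K-I: 8 + 5 = 13
H-I: 4
H-J-K-I: 4 + 2 + 5 = 11
Best route has total 4.

4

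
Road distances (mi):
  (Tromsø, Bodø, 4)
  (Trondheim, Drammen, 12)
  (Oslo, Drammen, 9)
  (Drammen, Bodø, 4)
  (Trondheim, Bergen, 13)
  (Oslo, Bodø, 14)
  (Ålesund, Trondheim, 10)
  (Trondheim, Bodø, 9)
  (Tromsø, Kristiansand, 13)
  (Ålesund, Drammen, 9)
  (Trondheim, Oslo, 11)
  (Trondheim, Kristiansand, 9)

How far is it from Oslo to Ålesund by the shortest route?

Checking several routes:
Oslo -> Trondheim -> Ålesund: 11 + 10 = 21
Oslo -> Drammen -> Trondheim -> Ålesund: 9 + 12 + 10 = 31
Oslo -> Drammen -> Ålesund: 9 + 9 = 18
Oslo -> Bodø -> Drammen -> Ålesund: 14 + 4 + 9 = 27
Shortest: 18 mi.

18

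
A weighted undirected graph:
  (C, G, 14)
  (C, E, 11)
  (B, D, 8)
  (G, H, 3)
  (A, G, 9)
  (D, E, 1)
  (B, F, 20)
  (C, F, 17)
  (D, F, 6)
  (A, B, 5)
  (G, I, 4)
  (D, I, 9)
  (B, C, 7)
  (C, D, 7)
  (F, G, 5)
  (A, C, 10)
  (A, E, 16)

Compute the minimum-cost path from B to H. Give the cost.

A few of the B→H routes:
B → C → G → H: 7 + 14 + 3 = 24
B → D → F → G → H: 8 + 6 + 5 + 3 = 22
B → A → G → H: 5 + 9 + 3 = 17
Best route has total 17.

17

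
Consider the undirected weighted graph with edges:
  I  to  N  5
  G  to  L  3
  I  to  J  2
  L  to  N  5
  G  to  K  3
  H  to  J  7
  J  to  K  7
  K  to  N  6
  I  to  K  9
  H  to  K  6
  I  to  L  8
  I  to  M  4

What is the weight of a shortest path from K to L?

6

Checking several routes:
K-N-L: 6 + 5 = 11
K-I-L: 9 + 8 = 17
K-G-L: 3 + 3 = 6
Shortest: 6.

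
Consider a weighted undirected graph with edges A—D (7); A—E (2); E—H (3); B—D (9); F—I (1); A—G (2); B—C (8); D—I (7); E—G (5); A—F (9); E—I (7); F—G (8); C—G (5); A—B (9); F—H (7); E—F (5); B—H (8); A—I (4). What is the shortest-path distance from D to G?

9

A few of the D→G routes:
D-I-A-G: 7 + 4 + 2 = 13
D-A-E-G: 7 + 2 + 5 = 14
D-I-F-G: 7 + 1 + 8 = 16
D-A-G: 7 + 2 = 9
D-I-F-E-A-G: 7 + 1 + 5 + 2 + 2 = 17
Shortest: 9.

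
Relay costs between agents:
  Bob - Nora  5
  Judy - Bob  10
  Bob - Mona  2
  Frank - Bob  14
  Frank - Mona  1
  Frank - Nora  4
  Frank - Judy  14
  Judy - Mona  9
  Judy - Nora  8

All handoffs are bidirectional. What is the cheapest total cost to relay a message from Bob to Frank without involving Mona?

Candidate routes:
Bob-Judy-Nora-Frank: 10 + 8 + 4 = 22
Bob-Frank: 14
Bob-Nora-Frank: 5 + 4 = 9
Bob-Nora-Judy-Frank: 5 + 8 + 14 = 27
Bob-Judy-Frank: 10 + 14 = 24
Best route has total 9.

9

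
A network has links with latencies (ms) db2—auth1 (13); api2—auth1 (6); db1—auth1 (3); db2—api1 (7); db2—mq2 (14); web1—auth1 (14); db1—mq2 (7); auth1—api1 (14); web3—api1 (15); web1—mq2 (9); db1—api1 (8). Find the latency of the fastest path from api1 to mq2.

Comparing a few candidate routes:
api1 -> db2 -> mq2: 7 + 14 = 21
api1 -> auth1 -> web1 -> mq2: 14 + 14 + 9 = 37
api1 -> auth1 -> db1 -> mq2: 14 + 3 + 7 = 24
api1 -> db2 -> auth1 -> db1 -> mq2: 7 + 13 + 3 + 7 = 30
api1 -> db1 -> mq2: 8 + 7 = 15
api1 -> db1 -> auth1 -> web1 -> mq2: 8 + 3 + 14 + 9 = 34
Shortest: 15 ms.

15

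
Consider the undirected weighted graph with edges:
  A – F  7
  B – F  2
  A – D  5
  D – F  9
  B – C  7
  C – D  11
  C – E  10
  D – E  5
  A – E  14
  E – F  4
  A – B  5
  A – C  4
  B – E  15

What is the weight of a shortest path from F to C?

9

Some routes from F to C:
F→A→C: 7 + 4 = 11
F→E→C: 4 + 10 = 14
F→D→A→C: 9 + 5 + 4 = 18
F→B→A→C: 2 + 5 + 4 = 11
F→B→C: 2 + 7 = 9
The minimum is 9.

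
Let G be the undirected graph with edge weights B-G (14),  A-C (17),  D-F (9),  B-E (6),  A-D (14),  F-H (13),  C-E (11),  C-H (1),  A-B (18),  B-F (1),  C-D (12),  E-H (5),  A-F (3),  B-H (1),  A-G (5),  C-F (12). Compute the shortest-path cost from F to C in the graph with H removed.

Some routes from F to C avoiding H:
F→C: 12
F→D→C: 9 + 12 = 21
F→A→C: 3 + 17 = 20
F→B→E→C: 1 + 6 + 11 = 18
Shortest: 12.

12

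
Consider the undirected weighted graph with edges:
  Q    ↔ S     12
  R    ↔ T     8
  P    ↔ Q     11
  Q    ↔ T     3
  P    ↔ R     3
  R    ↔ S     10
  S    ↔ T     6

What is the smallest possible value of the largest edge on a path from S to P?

8

Some routes from S to P:
S→T→Q→P: max(6, 3, 11) = 11
S→R→P: max(10, 3) = 10
S→T→R→P: max(6, 8, 3) = 8
S→R→T→Q→P: max(10, 8, 3, 11) = 11
S→Q→T→R→P: max(12, 3, 8, 3) = 12
The minimum achievable maximum is 8.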